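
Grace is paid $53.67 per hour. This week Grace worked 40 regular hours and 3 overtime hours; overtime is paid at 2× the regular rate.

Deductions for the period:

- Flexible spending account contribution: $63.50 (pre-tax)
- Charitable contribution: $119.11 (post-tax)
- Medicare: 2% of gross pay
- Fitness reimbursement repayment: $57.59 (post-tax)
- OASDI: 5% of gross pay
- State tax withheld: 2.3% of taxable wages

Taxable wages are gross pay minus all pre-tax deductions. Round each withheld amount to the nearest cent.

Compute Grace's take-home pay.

Regular pay: 40 × $53.67 = $2,146.80
Overtime pay: 3 × $53.67 × 2 = $322.02
Gross pay = $2,146.80 + $322.02 = $2,468.82
Flexible spending account contribution: $63.50
Taxable wages = $2,468.82 − $63.50 = $2,405.32
State tax withheld: $2,405.32 × 0.023 = $55.32
OASDI: $2,468.82 × 0.05 = $123.44
Medicare: $2,468.82 × 0.02 = $49.38
Fitness reimbursement repayment: $57.59
Charitable contribution: $119.11
Total deductions = $63.50 + $55.32 + $123.44 + $49.38 + $57.59 + $119.11 = $468.34
Net pay = $2,468.82 − $468.34 = $2,000.48

$2,000.48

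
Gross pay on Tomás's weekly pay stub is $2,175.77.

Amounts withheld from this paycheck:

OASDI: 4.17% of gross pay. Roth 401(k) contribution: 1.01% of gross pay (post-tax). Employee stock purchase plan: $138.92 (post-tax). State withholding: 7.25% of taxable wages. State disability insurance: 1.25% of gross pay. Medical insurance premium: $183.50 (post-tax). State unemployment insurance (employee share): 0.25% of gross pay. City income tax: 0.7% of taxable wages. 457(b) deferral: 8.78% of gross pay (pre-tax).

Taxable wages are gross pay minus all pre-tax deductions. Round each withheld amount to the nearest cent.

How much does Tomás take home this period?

457(b) deferral: $2,175.77 × 0.0878 = $191.03
Taxable wages = $2,175.77 − $191.03 = $1,984.74
State withholding: $1,984.74 × 0.0725 = $143.89
City income tax: $1,984.74 × 0.007 = $13.89
State disability insurance: $2,175.77 × 0.0125 = $27.20
State unemployment insurance (employee share): $2,175.77 × 0.0025 = $5.44
OASDI: $2,175.77 × 0.0417 = $90.73
Medical insurance premium: $183.50
Roth 401(k) contribution: $2,175.77 × 0.0101 = $21.98
Employee stock purchase plan: $138.92
Total deductions = $191.03 + $143.89 + $13.89 + $27.20 + $5.44 + $90.73 + $183.50 + $21.98 + $138.92 = $816.58
Net pay = $2,175.77 − $816.58 = $1,359.19

$1,359.19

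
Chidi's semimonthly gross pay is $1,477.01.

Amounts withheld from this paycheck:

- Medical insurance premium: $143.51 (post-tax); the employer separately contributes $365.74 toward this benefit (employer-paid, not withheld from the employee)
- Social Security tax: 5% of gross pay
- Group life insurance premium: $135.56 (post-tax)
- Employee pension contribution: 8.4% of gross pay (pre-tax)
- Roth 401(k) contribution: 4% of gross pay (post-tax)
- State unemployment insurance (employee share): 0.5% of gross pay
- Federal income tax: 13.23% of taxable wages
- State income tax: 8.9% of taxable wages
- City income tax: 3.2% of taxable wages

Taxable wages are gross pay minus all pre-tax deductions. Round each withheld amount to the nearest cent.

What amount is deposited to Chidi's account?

$590.86

Employee pension contribution: $1,477.01 × 0.084 = $124.07
Taxable wages = $1,477.01 − $124.07 = $1,352.94
State income tax: $1,352.94 × 0.089 = $120.41
City income tax: $1,352.94 × 0.032 = $43.29
Federal income tax: $1,352.94 × 0.1323 = $178.99
Social Security tax: $1,477.01 × 0.05 = $73.85
State unemployment insurance (employee share): $1,477.01 × 0.005 = $7.39
Medical insurance premium: $143.51
Group life insurance premium: $135.56
Roth 401(k) contribution: $1,477.01 × 0.04 = $59.08
(Employer's $365.74 toward medical insurance premium is not withheld from the employee.)
Total deductions = $124.07 + $120.41 + $43.29 + $178.99 + $73.85 + $7.39 + $143.51 + $135.56 + $59.08 = $886.15
Net pay = $1,477.01 − $886.15 = $590.86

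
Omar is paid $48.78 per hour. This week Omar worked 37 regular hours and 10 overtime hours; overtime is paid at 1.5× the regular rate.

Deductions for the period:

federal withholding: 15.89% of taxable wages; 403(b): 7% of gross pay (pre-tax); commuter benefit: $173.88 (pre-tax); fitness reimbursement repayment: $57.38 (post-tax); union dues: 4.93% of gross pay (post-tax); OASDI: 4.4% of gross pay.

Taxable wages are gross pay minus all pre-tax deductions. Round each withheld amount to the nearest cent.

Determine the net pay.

Regular pay: 37 × $48.78 = $1,804.86
Overtime pay: 10 × $48.78 × 1.5 = $731.70
Gross pay = $1,804.86 + $731.70 = $2,536.56
Commuter benefit: $173.88
403(b): $2,536.56 × 0.07 = $177.56
Pre-tax total = $173.88 + $177.56 = $351.44
Taxable wages = $2,536.56 − $351.44 = $2,185.12
Federal withholding: $2,185.12 × 0.1589 = $347.22
OASDI: $2,536.56 × 0.044 = $111.61
Union dues: $2,536.56 × 0.0493 = $125.05
Fitness reimbursement repayment: $57.38
Total deductions = $173.88 + $177.56 + $347.22 + $111.61 + $125.05 + $57.38 = $992.70
Net pay = $2,536.56 − $992.70 = $1,543.86

$1,543.86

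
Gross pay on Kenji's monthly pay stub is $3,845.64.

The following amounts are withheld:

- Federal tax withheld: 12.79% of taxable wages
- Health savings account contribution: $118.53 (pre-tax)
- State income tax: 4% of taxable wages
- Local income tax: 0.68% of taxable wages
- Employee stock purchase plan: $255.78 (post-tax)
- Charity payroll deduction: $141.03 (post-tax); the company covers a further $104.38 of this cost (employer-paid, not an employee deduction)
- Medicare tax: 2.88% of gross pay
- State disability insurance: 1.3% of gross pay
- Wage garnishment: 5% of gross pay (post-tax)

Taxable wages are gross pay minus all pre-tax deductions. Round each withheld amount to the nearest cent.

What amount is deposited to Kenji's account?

$2,326.16

Health savings account contribution: $118.53
Taxable wages = $3,845.64 − $118.53 = $3,727.11
Local income tax: $3,727.11 × 0.0068 = $25.34
State income tax: $3,727.11 × 0.04 = $149.08
Federal tax withheld: $3,727.11 × 0.1279 = $476.70
Medicare tax: $3,845.64 × 0.0288 = $110.75
State disability insurance: $3,845.64 × 0.013 = $49.99
Employee stock purchase plan: $255.78
Charity payroll deduction: $141.03
Wage garnishment: $3,845.64 × 0.05 = $192.28
(Employer's $104.38 toward charity payroll deduction is not withheld from the employee.)
Total deductions = $118.53 + $25.34 + $149.08 + $476.70 + $110.75 + $49.99 + $255.78 + $141.03 + $192.28 = $1,519.48
Net pay = $3,845.64 − $1,519.48 = $2,326.16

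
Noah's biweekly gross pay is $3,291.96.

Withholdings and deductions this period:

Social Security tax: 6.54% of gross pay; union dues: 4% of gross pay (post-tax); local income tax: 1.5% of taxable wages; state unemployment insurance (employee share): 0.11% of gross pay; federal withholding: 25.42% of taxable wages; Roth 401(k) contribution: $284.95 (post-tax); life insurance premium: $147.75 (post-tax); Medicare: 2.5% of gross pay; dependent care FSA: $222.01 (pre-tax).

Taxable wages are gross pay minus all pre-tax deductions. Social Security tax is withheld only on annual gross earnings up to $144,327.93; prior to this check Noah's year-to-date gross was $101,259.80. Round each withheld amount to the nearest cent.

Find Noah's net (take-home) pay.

$1,377.93

Dependent care FSA: $222.01
Taxable wages = $3,291.96 − $222.01 = $3,069.95
Federal withholding: $3,069.95 × 0.2542 = $780.38
Local income tax: $3,069.95 × 0.015 = $46.05
Medicare: $3,291.96 × 0.025 = $82.30
Social Security tax: cap not yet reached, full $3,291.96 is subject → $3,291.96 × 0.0654 = $215.29
State unemployment insurance (employee share): $3,291.96 × 0.0011 = $3.62
Life insurance premium: $147.75
Union dues: $3,291.96 × 0.04 = $131.68
Roth 401(k) contribution: $284.95
Total deductions = $222.01 + $780.38 + $46.05 + $82.30 + $215.29 + $3.62 + $147.75 + $131.68 + $284.95 = $1,914.03
Net pay = $3,291.96 − $1,914.03 = $1,377.93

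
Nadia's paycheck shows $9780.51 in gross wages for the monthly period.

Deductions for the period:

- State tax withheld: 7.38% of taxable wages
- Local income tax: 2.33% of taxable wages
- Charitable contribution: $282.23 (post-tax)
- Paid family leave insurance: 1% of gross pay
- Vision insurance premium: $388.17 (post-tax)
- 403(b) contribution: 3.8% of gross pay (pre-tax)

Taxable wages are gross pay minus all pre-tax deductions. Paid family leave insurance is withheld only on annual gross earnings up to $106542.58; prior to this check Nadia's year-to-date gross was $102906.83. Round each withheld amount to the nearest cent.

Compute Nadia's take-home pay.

$7788.49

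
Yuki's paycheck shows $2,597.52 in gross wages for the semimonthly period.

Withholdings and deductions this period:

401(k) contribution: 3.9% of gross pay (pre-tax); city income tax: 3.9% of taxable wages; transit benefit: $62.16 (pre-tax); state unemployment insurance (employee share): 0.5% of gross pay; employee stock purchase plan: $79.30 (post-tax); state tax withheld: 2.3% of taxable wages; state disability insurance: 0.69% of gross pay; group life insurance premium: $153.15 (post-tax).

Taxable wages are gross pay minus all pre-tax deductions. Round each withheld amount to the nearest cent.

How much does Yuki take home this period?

401(k) contribution: $2,597.52 × 0.039 = $101.30
Transit benefit: $62.16
Pre-tax total = $101.30 + $62.16 = $163.46
Taxable wages = $2,597.52 − $163.46 = $2,434.06
City income tax: $2,434.06 × 0.039 = $94.93
State tax withheld: $2,434.06 × 0.023 = $55.98
State unemployment insurance (employee share): $2,597.52 × 0.005 = $12.99
State disability insurance: $2,597.52 × 0.0069 = $17.92
Group life insurance premium: $153.15
Employee stock purchase plan: $79.30
Total deductions = $101.30 + $62.16 + $94.93 + $55.98 + $12.99 + $17.92 + $153.15 + $79.30 = $577.73
Net pay = $2,597.52 − $577.73 = $2,019.79

$2,019.79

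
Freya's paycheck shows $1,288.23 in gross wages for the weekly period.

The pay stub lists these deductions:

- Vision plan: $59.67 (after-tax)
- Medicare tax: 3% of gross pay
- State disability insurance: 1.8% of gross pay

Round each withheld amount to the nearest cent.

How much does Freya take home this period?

State disability insurance: $1,288.23 × 0.018 = $23.19
Medicare tax: $1,288.23 × 0.03 = $38.65
Vision plan: $59.67
Total deductions = $23.19 + $38.65 + $59.67 = $121.51
Net pay = $1,288.23 − $121.51 = $1,166.72

$1,166.72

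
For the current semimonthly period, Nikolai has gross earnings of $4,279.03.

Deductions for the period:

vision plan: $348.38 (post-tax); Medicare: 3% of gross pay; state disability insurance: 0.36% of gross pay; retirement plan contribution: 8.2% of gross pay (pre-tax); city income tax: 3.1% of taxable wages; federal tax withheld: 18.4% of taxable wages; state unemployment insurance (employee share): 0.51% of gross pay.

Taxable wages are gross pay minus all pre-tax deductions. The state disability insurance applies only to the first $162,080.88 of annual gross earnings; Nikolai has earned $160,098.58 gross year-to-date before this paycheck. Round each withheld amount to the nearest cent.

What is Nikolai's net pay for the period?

Retirement plan contribution: $4,279.03 × 0.082 = $350.88
Taxable wages = $4,279.03 − $350.88 = $3,928.15
Federal tax withheld: $3,928.15 × 0.184 = $722.78
City income tax: $3,928.15 × 0.031 = $121.77
State unemployment insurance (employee share): $4,279.03 × 0.0051 = $21.82
State disability insurance: only $162,080.88 − $160,098.58 = $1,982.30 of this check is subject → $1,982.30 × 0.0036 = $7.14
Medicare: $4,279.03 × 0.03 = $128.37
Vision plan: $348.38
Total deductions = $350.88 + $722.78 + $121.77 + $21.82 + $7.14 + $128.37 + $348.38 = $1,701.14
Net pay = $4,279.03 − $1,701.14 = $2,577.89

$2,577.89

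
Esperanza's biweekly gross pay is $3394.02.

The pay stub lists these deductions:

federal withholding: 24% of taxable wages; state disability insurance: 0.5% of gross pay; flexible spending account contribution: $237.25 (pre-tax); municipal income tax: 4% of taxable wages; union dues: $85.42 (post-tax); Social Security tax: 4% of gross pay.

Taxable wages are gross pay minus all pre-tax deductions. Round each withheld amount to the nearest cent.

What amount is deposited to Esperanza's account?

$2034.73

Flexible spending account contribution: $237.25
Taxable wages = $3394.02 − $237.25 = $3156.77
Municipal income tax: $3156.77 × 0.04 = $126.27
Federal withholding: $3156.77 × 0.24 = $757.62
Social Security tax: $3394.02 × 0.04 = $135.76
State disability insurance: $3394.02 × 0.005 = $16.97
Union dues: $85.42
Total deductions = $237.25 + $126.27 + $757.62 + $135.76 + $16.97 + $85.42 = $1359.29
Net pay = $3394.02 − $1359.29 = $2034.73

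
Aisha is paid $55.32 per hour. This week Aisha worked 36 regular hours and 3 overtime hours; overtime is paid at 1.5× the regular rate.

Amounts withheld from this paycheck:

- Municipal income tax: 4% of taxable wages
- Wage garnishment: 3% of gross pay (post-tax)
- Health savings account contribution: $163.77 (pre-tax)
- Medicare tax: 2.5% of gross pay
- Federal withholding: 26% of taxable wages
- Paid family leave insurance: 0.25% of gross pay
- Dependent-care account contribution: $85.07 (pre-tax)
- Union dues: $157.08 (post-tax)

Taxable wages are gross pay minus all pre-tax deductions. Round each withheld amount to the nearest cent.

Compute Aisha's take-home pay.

$1108.24

Regular pay: 36 × $55.32 = $1991.52
Overtime pay: 3 × $55.32 × 1.5 = $248.94
Gross pay = $1991.52 + $248.94 = $2240.46
Dependent-care account contribution: $85.07
Health savings account contribution: $163.77
Pre-tax total = $85.07 + $163.77 = $248.84
Taxable wages = $2240.46 − $248.84 = $1991.62
Federal withholding: $1991.62 × 0.26 = $517.82
Municipal income tax: $1991.62 × 0.04 = $79.66
Medicare tax: $2240.46 × 0.025 = $56.01
Paid family leave insurance: $2240.46 × 0.0025 = $5.60
Wage garnishment: $2240.46 × 0.03 = $67.21
Union dues: $157.08
Total deductions = $85.07 + $163.77 + $517.82 + $79.66 + $56.01 + $5.60 + $67.21 + $157.08 = $1132.22
Net pay = $2240.46 − $1132.22 = $1108.24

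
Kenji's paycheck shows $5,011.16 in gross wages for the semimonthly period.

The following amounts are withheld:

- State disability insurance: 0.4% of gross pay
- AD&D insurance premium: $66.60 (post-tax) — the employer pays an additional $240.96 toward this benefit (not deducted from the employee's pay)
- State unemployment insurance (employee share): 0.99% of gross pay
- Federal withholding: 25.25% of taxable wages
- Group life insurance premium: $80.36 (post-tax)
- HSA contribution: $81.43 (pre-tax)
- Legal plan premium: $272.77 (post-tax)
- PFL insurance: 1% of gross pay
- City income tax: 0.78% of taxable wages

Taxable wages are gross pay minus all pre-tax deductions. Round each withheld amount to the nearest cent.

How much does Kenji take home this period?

HSA contribution: $81.43
Taxable wages = $5,011.16 − $81.43 = $4,929.73
Federal withholding: $4,929.73 × 0.2525 = $1,244.76
City income tax: $4,929.73 × 0.0078 = $38.45
State disability insurance: $5,011.16 × 0.004 = $20.04
PFL insurance: $5,011.16 × 0.01 = $50.11
State unemployment insurance (employee share): $5,011.16 × 0.0099 = $49.61
AD&D insurance premium: $66.60
Group life insurance premium: $80.36
Legal plan premium: $272.77
(Employer's $240.96 toward AD&D insurance premium is not withheld from the employee.)
Total deductions = $81.43 + $1,244.76 + $38.45 + $20.04 + $50.11 + $49.61 + $66.60 + $80.36 + $272.77 = $1,904.13
Net pay = $5,011.16 − $1,904.13 = $3,107.03

$3,107.03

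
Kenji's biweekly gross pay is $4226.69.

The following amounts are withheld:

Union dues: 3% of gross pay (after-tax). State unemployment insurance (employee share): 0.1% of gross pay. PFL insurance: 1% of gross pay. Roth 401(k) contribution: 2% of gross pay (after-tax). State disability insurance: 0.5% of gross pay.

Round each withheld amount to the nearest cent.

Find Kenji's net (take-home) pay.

State disability insurance: $4226.69 × 0.005 = $21.13
State unemployment insurance (employee share): $4226.69 × 0.001 = $4.23
PFL insurance: $4226.69 × 0.01 = $42.27
Union dues: $4226.69 × 0.03 = $126.80
Roth 401(k) contribution: $4226.69 × 0.02 = $84.53
Total deductions = $21.13 + $4.23 + $42.27 + $126.80 + $84.53 = $278.96
Net pay = $4226.69 − $278.96 = $3947.73

$3947.73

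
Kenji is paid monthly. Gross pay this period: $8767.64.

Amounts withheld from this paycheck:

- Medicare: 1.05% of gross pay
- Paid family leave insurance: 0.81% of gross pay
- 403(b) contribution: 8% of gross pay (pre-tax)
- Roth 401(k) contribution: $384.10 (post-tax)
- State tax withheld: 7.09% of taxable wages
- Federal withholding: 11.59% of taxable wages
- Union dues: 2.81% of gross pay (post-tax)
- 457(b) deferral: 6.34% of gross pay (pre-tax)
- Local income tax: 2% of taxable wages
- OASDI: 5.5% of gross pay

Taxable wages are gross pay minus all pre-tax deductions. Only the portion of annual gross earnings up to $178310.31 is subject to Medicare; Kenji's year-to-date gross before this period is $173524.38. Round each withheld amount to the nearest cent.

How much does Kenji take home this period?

$4723.26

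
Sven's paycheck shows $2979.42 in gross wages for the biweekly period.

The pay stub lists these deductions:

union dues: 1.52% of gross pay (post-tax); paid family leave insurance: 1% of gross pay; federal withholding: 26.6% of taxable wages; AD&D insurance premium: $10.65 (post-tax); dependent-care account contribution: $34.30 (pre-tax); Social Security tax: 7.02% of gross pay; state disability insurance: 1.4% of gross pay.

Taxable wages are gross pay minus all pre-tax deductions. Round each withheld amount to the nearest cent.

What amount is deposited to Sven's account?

$1825.12

Dependent-care account contribution: $34.30
Taxable wages = $2979.42 − $34.30 = $2945.12
Federal withholding: $2945.12 × 0.266 = $783.40
State disability insurance: $2979.42 × 0.014 = $41.71
Social Security tax: $2979.42 × 0.0702 = $209.16
Paid family leave insurance: $2979.42 × 0.01 = $29.79
Union dues: $2979.42 × 0.0152 = $45.29
AD&D insurance premium: $10.65
Total deductions = $34.30 + $783.40 + $41.71 + $209.16 + $29.79 + $45.29 + $10.65 = $1154.30
Net pay = $2979.42 − $1154.30 = $1825.12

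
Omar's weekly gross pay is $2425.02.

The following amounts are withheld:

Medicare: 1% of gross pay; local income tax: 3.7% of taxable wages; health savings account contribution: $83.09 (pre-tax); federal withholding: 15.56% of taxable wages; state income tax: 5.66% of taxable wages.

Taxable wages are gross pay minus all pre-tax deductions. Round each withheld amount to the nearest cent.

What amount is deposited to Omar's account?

Health savings account contribution: $83.09
Taxable wages = $2425.02 − $83.09 = $2341.93
Federal withholding: $2341.93 × 0.1556 = $364.40
State income tax: $2341.93 × 0.0566 = $132.55
Local income tax: $2341.93 × 0.037 = $86.65
Medicare: $2425.02 × 0.01 = $24.25
Total deductions = $83.09 + $364.40 + $132.55 + $86.65 + $24.25 = $690.94
Net pay = $2425.02 − $690.94 = $1734.08

$1734.08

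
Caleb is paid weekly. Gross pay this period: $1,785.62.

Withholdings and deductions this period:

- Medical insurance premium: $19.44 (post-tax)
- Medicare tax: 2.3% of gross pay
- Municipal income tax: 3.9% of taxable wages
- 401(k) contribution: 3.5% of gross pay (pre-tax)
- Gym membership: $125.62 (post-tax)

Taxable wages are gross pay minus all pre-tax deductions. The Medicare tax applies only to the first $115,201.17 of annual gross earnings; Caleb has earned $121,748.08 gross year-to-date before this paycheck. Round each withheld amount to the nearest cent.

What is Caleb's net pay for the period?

401(k) contribution: $1,785.62 × 0.035 = $62.50
Taxable wages = $1,785.62 − $62.50 = $1,723.12
Municipal income tax: $1,723.12 × 0.039 = $67.20
Medicare tax: annual cap $115,201.17 already reached (YTD $121,748.08), so $0.00
Gym membership: $125.62
Medical insurance premium: $19.44
Total deductions = $62.50 + $67.20 + $0.00 + $125.62 + $19.44 = $274.76
Net pay = $1,785.62 − $274.76 = $1,510.86

$1,510.86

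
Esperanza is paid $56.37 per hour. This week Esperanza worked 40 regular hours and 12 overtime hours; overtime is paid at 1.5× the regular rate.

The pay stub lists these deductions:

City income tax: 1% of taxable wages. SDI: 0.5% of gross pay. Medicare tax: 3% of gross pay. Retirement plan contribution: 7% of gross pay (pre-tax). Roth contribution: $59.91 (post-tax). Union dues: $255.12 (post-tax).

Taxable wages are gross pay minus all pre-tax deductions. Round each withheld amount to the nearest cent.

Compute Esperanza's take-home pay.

Regular pay: 40 × $56.37 = $2,254.80
Overtime pay: 12 × $56.37 × 1.5 = $1,014.66
Gross pay = $2,254.80 + $1,014.66 = $3,269.46
Retirement plan contribution: $3,269.46 × 0.07 = $228.86
Taxable wages = $3,269.46 − $228.86 = $3,040.60
City income tax: $3,040.60 × 0.01 = $30.41
Medicare tax: $3,269.46 × 0.03 = $98.08
SDI: $3,269.46 × 0.005 = $16.35
Union dues: $255.12
Roth contribution: $59.91
Total deductions = $228.86 + $30.41 + $98.08 + $16.35 + $255.12 + $59.91 = $688.73
Net pay = $3,269.46 − $688.73 = $2,580.73

$2,580.73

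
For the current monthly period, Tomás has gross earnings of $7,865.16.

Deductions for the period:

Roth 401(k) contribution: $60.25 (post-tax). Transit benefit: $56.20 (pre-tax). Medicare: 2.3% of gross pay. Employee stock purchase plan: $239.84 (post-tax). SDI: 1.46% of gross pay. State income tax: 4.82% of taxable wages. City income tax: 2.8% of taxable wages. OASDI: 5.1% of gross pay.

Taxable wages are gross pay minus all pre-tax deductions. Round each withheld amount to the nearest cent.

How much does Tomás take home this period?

$6,216.98

Transit benefit: $56.20
Taxable wages = $7,865.16 − $56.20 = $7,808.96
State income tax: $7,808.96 × 0.0482 = $376.39
City income tax: $7,808.96 × 0.028 = $218.65
Medicare: $7,865.16 × 0.023 = $180.90
OASDI: $7,865.16 × 0.051 = $401.12
SDI: $7,865.16 × 0.0146 = $114.83
Roth 401(k) contribution: $60.25
Employee stock purchase plan: $239.84
Total deductions = $56.20 + $376.39 + $218.65 + $180.90 + $401.12 + $114.83 + $60.25 + $239.84 = $1,648.18
Net pay = $7,865.16 − $1,648.18 = $6,216.98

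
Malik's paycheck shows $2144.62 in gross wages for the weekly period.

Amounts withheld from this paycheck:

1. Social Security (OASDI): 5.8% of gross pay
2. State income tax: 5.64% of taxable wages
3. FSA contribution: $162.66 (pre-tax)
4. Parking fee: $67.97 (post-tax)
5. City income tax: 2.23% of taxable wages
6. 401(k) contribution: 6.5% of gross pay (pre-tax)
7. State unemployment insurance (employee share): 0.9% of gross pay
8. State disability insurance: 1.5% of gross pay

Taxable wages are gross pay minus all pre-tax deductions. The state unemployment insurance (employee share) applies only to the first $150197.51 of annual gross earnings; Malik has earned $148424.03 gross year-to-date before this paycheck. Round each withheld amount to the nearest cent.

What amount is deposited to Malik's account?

$1457.06

401(k) contribution: $2144.62 × 0.065 = $139.40
FSA contribution: $162.66
Pre-tax total = $139.40 + $162.66 = $302.06
Taxable wages = $2144.62 − $302.06 = $1842.56
City income tax: $1842.56 × 0.0223 = $41.09
State income tax: $1842.56 × 0.0564 = $103.92
Social Security (OASDI): $2144.62 × 0.058 = $124.39
State disability insurance: $2144.62 × 0.015 = $32.17
State unemployment insurance (employee share): only $150197.51 − $148424.03 = $1773.48 of this check is subject → $1773.48 × 0.009 = $15.96
Parking fee: $67.97
Total deductions = $139.40 + $162.66 + $41.09 + $103.92 + $124.39 + $32.17 + $15.96 + $67.97 = $687.56
Net pay = $2144.62 − $687.56 = $1457.06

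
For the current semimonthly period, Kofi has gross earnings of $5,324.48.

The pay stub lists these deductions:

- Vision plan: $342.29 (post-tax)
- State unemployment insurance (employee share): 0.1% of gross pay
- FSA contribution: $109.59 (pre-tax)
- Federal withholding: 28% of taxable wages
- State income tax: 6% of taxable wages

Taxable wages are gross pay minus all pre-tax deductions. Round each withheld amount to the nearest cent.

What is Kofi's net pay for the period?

$3,094.22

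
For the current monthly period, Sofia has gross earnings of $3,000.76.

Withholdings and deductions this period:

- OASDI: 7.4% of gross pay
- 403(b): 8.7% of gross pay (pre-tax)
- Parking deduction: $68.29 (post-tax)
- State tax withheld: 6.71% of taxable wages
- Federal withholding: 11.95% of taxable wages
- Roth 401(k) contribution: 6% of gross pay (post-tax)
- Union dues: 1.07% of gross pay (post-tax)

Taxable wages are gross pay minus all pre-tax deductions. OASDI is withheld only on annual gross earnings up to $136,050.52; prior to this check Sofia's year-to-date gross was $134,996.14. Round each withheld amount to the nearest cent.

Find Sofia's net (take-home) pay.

403(b): $3,000.76 × 0.087 = $261.07
Taxable wages = $3,000.76 − $261.07 = $2,739.69
Federal withholding: $2,739.69 × 0.1195 = $327.39
State tax withheld: $2,739.69 × 0.0671 = $183.83
OASDI: only $136,050.52 − $134,996.14 = $1,054.38 of this check is subject → $1,054.38 × 0.074 = $78.02
Union dues: $3,000.76 × 0.0107 = $32.11
Parking deduction: $68.29
Roth 401(k) contribution: $3,000.76 × 0.06 = $180.05
Total deductions = $261.07 + $327.39 + $183.83 + $78.02 + $32.11 + $68.29 + $180.05 = $1,130.76
Net pay = $3,000.76 − $1,130.76 = $1,870.00

$1,870.00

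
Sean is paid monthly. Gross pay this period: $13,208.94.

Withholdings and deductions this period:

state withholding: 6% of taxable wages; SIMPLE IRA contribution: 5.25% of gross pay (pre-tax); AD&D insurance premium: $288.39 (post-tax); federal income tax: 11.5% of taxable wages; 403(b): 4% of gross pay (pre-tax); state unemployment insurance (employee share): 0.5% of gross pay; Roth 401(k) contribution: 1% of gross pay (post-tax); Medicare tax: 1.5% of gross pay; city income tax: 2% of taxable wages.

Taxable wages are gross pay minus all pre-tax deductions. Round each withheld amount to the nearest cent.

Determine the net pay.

$8,964.97

SIMPLE IRA contribution: $13,208.94 × 0.0525 = $693.47
403(b): $13,208.94 × 0.04 = $528.36
Pre-tax total = $693.47 + $528.36 = $1,221.83
Taxable wages = $13,208.94 − $1,221.83 = $11,987.11
State withholding: $11,987.11 × 0.06 = $719.23
Federal income tax: $11,987.11 × 0.115 = $1,378.52
City income tax: $11,987.11 × 0.02 = $239.74
State unemployment insurance (employee share): $13,208.94 × 0.005 = $66.04
Medicare tax: $13,208.94 × 0.015 = $198.13
AD&D insurance premium: $288.39
Roth 401(k) contribution: $13,208.94 × 0.01 = $132.09
Total deductions = $693.47 + $528.36 + $719.23 + $1,378.52 + $239.74 + $66.04 + $198.13 + $288.39 + $132.09 = $4,243.97
Net pay = $13,208.94 − $4,243.97 = $8,964.97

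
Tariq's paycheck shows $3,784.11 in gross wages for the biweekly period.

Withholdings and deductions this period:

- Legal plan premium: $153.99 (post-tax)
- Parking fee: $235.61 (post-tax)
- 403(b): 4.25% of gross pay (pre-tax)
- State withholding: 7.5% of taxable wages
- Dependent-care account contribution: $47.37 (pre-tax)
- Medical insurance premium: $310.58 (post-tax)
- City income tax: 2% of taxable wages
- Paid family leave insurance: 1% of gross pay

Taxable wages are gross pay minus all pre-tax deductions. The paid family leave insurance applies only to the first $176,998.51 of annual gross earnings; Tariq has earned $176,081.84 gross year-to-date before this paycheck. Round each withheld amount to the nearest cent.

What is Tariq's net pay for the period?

403(b): $3,784.11 × 0.0425 = $160.82
Dependent-care account contribution: $47.37
Pre-tax total = $160.82 + $47.37 = $208.19
Taxable wages = $3,784.11 − $208.19 = $3,575.92
City income tax: $3,575.92 × 0.02 = $71.52
State withholding: $3,575.92 × 0.075 = $268.19
Paid family leave insurance: only $176,998.51 − $176,081.84 = $916.67 of this check is subject → $916.67 × 0.01 = $9.17
Legal plan premium: $153.99
Parking fee: $235.61
Medical insurance premium: $310.58
Total deductions = $160.82 + $47.37 + $71.52 + $268.19 + $9.17 + $153.99 + $235.61 + $310.58 = $1,257.25
Net pay = $3,784.11 − $1,257.25 = $2,526.86

$2,526.86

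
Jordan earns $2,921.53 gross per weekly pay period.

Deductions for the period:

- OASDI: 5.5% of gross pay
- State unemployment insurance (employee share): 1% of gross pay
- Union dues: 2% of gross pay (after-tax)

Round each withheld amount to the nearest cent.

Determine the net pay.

OASDI: $2,921.53 × 0.055 = $160.68
State unemployment insurance (employee share): $2,921.53 × 0.01 = $29.22
Union dues: $2,921.53 × 0.02 = $58.43
Total deductions = $160.68 + $29.22 + $58.43 = $248.33
Net pay = $2,921.53 − $248.33 = $2,673.20

$2,673.20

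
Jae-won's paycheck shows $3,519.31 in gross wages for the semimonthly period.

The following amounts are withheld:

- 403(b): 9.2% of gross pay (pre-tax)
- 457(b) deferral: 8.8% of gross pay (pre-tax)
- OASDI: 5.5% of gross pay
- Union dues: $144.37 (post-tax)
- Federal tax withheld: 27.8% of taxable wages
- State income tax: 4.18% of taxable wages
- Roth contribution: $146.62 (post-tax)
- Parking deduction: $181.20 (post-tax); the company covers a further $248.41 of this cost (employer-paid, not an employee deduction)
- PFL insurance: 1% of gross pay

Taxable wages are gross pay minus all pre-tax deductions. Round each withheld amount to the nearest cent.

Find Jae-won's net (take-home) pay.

$1,262.00

403(b): $3,519.31 × 0.092 = $323.78
457(b) deferral: $3,519.31 × 0.088 = $309.70
Pre-tax total = $323.78 + $309.70 = $633.48
Taxable wages = $3,519.31 − $633.48 = $2,885.83
State income tax: $2,885.83 × 0.0418 = $120.63
Federal tax withheld: $2,885.83 × 0.278 = $802.26
OASDI: $3,519.31 × 0.055 = $193.56
PFL insurance: $3,519.31 × 0.01 = $35.19
Union dues: $144.37
Parking deduction: $181.20
Roth contribution: $146.62
(Employer's $248.41 toward parking deduction is not withheld from the employee.)
Total deductions = $323.78 + $309.70 + $120.63 + $802.26 + $193.56 + $35.19 + $144.37 + $181.20 + $146.62 = $2,257.31
Net pay = $3,519.31 − $2,257.31 = $1,262.00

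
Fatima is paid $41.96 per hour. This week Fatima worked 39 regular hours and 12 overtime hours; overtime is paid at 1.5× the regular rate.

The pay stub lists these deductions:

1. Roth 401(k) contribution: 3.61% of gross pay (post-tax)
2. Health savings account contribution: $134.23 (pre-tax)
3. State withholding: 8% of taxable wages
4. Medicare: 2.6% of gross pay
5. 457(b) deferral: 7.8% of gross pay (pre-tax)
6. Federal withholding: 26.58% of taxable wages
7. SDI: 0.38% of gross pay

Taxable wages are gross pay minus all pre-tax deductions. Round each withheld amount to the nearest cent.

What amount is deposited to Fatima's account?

$1,197.19

Regular pay: 39 × $41.96 = $1,636.44
Overtime pay: 12 × $41.96 × 1.5 = $755.28
Gross pay = $1,636.44 + $755.28 = $2,391.72
Health savings account contribution: $134.23
457(b) deferral: $2,391.72 × 0.078 = $186.55
Pre-tax total = $134.23 + $186.55 = $320.78
Taxable wages = $2,391.72 − $320.78 = $2,070.94
State withholding: $2,070.94 × 0.08 = $165.68
Federal withholding: $2,070.94 × 0.2658 = $550.46
Medicare: $2,391.72 × 0.026 = $62.18
SDI: $2,391.72 × 0.0038 = $9.09
Roth 401(k) contribution: $2,391.72 × 0.0361 = $86.34
Total deductions = $134.23 + $186.55 + $165.68 + $550.46 + $62.18 + $9.09 + $86.34 = $1,194.53
Net pay = $2,391.72 − $1,194.53 = $1,197.19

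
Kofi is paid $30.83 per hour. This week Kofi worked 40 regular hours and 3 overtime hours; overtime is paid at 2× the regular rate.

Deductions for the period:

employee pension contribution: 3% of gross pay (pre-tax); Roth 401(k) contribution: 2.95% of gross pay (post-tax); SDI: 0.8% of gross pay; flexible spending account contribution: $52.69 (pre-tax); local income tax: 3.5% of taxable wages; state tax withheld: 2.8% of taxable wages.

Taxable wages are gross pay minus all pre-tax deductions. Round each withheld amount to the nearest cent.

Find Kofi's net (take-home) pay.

$1186.41

Regular pay: 40 × $30.83 = $1233.20
Overtime pay: 3 × $30.83 × 2 = $184.98
Gross pay = $1233.20 + $184.98 = $1418.18
Flexible spending account contribution: $52.69
Employee pension contribution: $1418.18 × 0.03 = $42.55
Pre-tax total = $52.69 + $42.55 = $95.24
Taxable wages = $1418.18 − $95.24 = $1322.94
State tax withheld: $1322.94 × 0.028 = $37.04
Local income tax: $1322.94 × 0.035 = $46.30
SDI: $1418.18 × 0.008 = $11.35
Roth 401(k) contribution: $1418.18 × 0.0295 = $41.84
Total deductions = $52.69 + $42.55 + $37.04 + $46.30 + $11.35 + $41.84 = $231.77
Net pay = $1418.18 − $231.77 = $1186.41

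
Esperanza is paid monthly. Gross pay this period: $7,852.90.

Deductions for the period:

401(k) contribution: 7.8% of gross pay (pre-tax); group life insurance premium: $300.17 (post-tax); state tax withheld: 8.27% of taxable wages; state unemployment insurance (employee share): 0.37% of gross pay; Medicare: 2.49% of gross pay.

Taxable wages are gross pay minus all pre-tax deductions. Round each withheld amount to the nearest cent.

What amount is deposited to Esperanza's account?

$6,116.82

401(k) contribution: $7,852.90 × 0.078 = $612.53
Taxable wages = $7,852.90 − $612.53 = $7,240.37
State tax withheld: $7,240.37 × 0.0827 = $598.78
State unemployment insurance (employee share): $7,852.90 × 0.0037 = $29.06
Medicare: $7,852.90 × 0.0249 = $195.54
Group life insurance premium: $300.17
Total deductions = $612.53 + $598.78 + $29.06 + $195.54 + $300.17 = $1,736.08
Net pay = $7,852.90 − $1,736.08 = $6,116.82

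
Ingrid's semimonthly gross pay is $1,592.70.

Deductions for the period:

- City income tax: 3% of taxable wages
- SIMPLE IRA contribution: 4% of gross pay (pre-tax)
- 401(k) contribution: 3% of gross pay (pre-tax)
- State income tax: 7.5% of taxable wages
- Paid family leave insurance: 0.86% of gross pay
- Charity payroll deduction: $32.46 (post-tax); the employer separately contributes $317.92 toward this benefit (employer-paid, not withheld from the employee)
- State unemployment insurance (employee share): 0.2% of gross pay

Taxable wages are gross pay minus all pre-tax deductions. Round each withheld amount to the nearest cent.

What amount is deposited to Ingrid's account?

401(k) contribution: $1,592.70 × 0.03 = $47.78
SIMPLE IRA contribution: $1,592.70 × 0.04 = $63.71
Pre-tax total = $47.78 + $63.71 = $111.49
Taxable wages = $1,592.70 − $111.49 = $1,481.21
City income tax: $1,481.21 × 0.03 = $44.44
State income tax: $1,481.21 × 0.075 = $111.09
State unemployment insurance (employee share): $1,592.70 × 0.002 = $3.19
Paid family leave insurance: $1,592.70 × 0.0086 = $13.70
Charity payroll deduction: $32.46
(Employer's $317.92 toward charity payroll deduction is not withheld from the employee.)
Total deductions = $47.78 + $63.71 + $44.44 + $111.09 + $3.19 + $13.70 + $32.46 = $316.37
Net pay = $1,592.70 − $316.37 = $1,276.33

$1,276.33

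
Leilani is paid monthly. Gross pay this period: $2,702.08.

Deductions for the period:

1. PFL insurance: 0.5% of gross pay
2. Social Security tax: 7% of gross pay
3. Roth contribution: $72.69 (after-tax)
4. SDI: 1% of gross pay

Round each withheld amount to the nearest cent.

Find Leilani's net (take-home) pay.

Social Security tax: $2,702.08 × 0.07 = $189.15
SDI: $2,702.08 × 0.01 = $27.02
PFL insurance: $2,702.08 × 0.005 = $13.51
Roth contribution: $72.69
Total deductions = $189.15 + $27.02 + $13.51 + $72.69 = $302.37
Net pay = $2,702.08 − $302.37 = $2,399.71

$2,399.71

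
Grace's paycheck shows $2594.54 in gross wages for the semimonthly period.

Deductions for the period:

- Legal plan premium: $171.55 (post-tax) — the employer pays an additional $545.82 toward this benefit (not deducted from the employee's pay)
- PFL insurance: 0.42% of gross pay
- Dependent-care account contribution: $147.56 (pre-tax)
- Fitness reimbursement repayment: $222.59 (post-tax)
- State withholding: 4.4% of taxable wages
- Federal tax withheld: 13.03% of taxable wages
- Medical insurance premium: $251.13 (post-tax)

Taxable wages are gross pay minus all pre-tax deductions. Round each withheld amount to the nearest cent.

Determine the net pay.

$1364.30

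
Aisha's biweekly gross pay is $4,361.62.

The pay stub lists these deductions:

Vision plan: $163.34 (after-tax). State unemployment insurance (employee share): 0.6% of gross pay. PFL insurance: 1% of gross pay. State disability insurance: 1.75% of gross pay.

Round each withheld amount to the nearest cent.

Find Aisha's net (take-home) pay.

$4,052.16

State disability insurance: $4,361.62 × 0.0175 = $76.33
PFL insurance: $4,361.62 × 0.01 = $43.62
State unemployment insurance (employee share): $4,361.62 × 0.006 = $26.17
Vision plan: $163.34
Total deductions = $76.33 + $43.62 + $26.17 + $163.34 = $309.46
Net pay = $4,361.62 − $309.46 = $4,052.16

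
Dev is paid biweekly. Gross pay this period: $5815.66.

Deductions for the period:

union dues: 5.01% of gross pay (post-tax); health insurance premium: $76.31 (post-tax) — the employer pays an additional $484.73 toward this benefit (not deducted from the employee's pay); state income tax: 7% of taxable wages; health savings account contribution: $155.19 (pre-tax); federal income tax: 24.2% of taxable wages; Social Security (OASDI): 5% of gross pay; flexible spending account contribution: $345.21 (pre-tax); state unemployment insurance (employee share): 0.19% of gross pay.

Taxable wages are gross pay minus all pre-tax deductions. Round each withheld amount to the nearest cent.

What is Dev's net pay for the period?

Health savings account contribution: $155.19
Flexible spending account contribution: $345.21
Pre-tax total = $155.19 + $345.21 = $500.40
Taxable wages = $5815.66 − $500.40 = $5315.26
State income tax: $5315.26 × 0.07 = $372.07
Federal income tax: $5315.26 × 0.242 = $1286.29
State unemployment insurance (employee share): $5815.66 × 0.0019 = $11.05
Social Security (OASDI): $5815.66 × 0.05 = $290.78
Health insurance premium: $76.31
Union dues: $5815.66 × 0.0501 = $291.36
(Employer's $484.73 toward health insurance premium is not withheld from the employee.)
Total deductions = $155.19 + $345.21 + $372.07 + $1286.29 + $11.05 + $290.78 + $76.31 + $291.36 = $2828.26
Net pay = $5815.66 − $2828.26 = $2987.40

$2987.40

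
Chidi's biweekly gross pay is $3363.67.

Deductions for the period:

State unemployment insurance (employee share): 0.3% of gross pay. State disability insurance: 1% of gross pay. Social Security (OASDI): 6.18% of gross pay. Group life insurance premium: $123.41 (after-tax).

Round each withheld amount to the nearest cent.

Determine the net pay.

$2988.66

Social Security (OASDI): $3363.67 × 0.0618 = $207.87
State disability insurance: $3363.67 × 0.01 = $33.64
State unemployment insurance (employee share): $3363.67 × 0.003 = $10.09
Group life insurance premium: $123.41
Total deductions = $207.87 + $33.64 + $10.09 + $123.41 = $375.01
Net pay = $3363.67 − $375.01 = $2988.66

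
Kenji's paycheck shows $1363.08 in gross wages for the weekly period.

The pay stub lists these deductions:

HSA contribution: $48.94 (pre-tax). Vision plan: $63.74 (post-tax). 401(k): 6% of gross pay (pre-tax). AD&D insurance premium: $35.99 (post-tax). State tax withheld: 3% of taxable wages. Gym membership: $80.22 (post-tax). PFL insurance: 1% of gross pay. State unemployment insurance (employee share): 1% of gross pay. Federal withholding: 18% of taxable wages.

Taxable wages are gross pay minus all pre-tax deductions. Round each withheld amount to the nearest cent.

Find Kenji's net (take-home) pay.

$766.36

401(k): $1363.08 × 0.06 = $81.78
HSA contribution: $48.94
Pre-tax total = $81.78 + $48.94 = $130.72
Taxable wages = $1363.08 − $130.72 = $1232.36
State tax withheld: $1232.36 × 0.03 = $36.97
Federal withholding: $1232.36 × 0.18 = $221.82
State unemployment insurance (employee share): $1363.08 × 0.01 = $13.63
PFL insurance: $1363.08 × 0.01 = $13.63
Vision plan: $63.74
AD&D insurance premium: $35.99
Gym membership: $80.22
Total deductions = $81.78 + $48.94 + $36.97 + $221.82 + $13.63 + $13.63 + $63.74 + $35.99 + $80.22 = $596.72
Net pay = $1363.08 − $596.72 = $766.36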